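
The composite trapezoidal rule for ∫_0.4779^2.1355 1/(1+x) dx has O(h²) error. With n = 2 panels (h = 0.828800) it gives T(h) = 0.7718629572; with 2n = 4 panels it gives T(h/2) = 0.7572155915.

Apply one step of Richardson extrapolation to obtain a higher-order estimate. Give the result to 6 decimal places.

0.752333

r = 2, so 2^r = 4.
Numerator 4·A(h/2) − A(h) = 4·0.7572155915 − 0.7718629572 = 2.2569994088
R = 2.2569994088/3 = 0.7523331363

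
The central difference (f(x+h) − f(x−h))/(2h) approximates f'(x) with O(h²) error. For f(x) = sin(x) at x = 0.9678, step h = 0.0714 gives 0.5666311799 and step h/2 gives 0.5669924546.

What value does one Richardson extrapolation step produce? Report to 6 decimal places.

Method order is 2; weight 2^2 = 4.
4×0.5669924546 − 0.5666311799 = 1.7013386385
1.7013386385 ÷ 3 = 0.5671128795
Shift from A(h/2): +0.0001204249.

0.567113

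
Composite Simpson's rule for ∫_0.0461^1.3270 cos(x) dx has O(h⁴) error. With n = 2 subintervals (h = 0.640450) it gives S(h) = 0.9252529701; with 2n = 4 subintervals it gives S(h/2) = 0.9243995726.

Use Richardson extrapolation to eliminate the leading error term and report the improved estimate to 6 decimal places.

Method order is 4; weight 2^4 = 16.
Top: 16(0.9243995726) − (0.9252529701) = 13.8651401915
Divide by 2^4 − 1 = 15.
13.8651401915 ÷ 15 = 0.9243426794
Shift from A(h/2): −0.0000568932.

0.924343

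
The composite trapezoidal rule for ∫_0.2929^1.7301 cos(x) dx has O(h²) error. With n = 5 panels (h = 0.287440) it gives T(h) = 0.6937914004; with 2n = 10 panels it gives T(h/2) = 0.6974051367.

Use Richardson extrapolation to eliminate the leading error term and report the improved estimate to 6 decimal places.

Error is O(h^2); halving h shrinks it by 2^2 = 4.
4×0.6974051367 = 2.7896205468; 2.7896205468 − 0.6937914004 = 2.0958291464
Denominator 4 − 1 = 3.
Extrapolated: 2.0958291464 / 3 = 0.6986097155

0.698610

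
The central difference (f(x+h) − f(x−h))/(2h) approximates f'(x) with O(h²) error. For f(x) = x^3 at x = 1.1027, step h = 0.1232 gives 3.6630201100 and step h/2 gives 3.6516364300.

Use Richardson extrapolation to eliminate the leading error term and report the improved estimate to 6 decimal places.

3.647842

r = 2, so 2^r = 4.
4*3.6516364300 = 14.6065457200; subtract 3.6630201100 → 10.9435256100
Divide by 2^2 − 1 = 3.
Result: 3.6478418700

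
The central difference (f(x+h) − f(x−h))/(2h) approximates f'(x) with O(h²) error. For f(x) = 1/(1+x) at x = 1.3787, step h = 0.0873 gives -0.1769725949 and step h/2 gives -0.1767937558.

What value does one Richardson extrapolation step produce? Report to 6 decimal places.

-0.176734

r = 2, so 2^r = 4.
Top: 4(-0.1767937558) − (-0.1769725949) = -0.5302024283
Divide by 2^2 − 1 = 3.
(4*(-0.1767937558) − (-0.1769725949))/(4 − 1) = -0.1767341428
Shift from A(h/2): +0.0000596130.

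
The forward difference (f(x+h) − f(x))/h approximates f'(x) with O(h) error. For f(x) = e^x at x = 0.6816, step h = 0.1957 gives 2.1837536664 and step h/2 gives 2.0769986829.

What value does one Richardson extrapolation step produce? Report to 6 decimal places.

1.970244

Error is O(h^1); halving h shrinks it by 2^1 = 2.
2·2.0769986829 = 4.1539973658; 4.1539973658 − 2.1837536664 = 1.9702436994
1.9702436994 ÷ 1 = 1.9702436994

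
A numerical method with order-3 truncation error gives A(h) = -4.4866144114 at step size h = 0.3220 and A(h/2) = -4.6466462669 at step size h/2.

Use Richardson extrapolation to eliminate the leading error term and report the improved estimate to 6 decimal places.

-4.669508

The method has order 3: 2^3 = 8.
A(h/2) − A(h) = -4.6466462669 − (-4.4866144114) = -0.1600318555
Divide by 2^3 − 1 = 7: (-0.1600318555)/7 = -0.0228616936
R = A(h/2) + (A(h/2) − A(h))/7 = -4.6466462669 − 0.0228616936 = -4.6695079605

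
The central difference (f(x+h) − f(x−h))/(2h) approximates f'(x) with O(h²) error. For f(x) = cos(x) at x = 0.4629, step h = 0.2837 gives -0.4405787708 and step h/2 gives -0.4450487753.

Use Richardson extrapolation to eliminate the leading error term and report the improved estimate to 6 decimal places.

-0.446539

Leading term ∝ h^2; use weight 4 = 2^2.
Numerator 4*A(h/2) − A(h) = 4*(-0.4450487753) − (-0.4405787708) = -1.3396163304
(-1.3396163304) ÷ 3 = -0.4465387768
Correction |R − A(h/2)| = 1.490e-03; gap |A(h/2) − A(h)| = 4.470e-03.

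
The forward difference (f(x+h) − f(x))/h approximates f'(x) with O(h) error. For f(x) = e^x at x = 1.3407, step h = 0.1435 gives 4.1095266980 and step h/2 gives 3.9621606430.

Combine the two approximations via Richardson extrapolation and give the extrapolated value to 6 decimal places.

r = 1: numerator weight 2, denominator 1.
Top: 2(3.9621606430) − (4.1095266980) = 3.8147945880
R = 3.8147945880/1 = 3.8147945880
Shift from A(h/2): −0.1473660550.

3.814795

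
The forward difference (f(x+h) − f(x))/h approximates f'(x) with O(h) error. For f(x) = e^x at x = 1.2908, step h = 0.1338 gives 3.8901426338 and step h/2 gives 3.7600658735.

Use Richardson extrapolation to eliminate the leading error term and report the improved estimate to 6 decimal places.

3.629989

r = 1, so 2^r = 2.
A(h/2) − A(h) = 3.7600658735 − 3.8901426338 = -0.1300767603
Divide by 2^1 − 1 = 1: (-0.1300767603)/1 = -0.1300767603
R = A(h/2) + (A(h/2) − A(h))/1 = 3.7600658735 − 0.1300767603 = 3.6299891132
Gap between inputs: 1.301e-01; correction applied: −0.1300767603.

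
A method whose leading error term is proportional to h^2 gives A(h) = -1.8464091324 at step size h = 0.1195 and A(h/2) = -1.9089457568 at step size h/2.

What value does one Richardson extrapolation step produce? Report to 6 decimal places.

-1.929791

r = 2: numerator weight 4, denominator 3.
4 × (-1.9089457568) = -7.6357830272; (-7.6357830272) − (-1.8464091324) = -5.7893738948
R = (-5.7893738948)/3 = -1.9297912983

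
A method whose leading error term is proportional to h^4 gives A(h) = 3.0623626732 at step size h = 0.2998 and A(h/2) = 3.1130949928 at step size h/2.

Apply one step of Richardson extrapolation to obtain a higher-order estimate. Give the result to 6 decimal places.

3.116477

Leading term ∝ h^4; use weight 16 = 2^4.
Top: 16(3.1130949928) − (3.0623626732) = 46.7471572116
Extrapolated: 46.7471572116 / 15 = 3.1164771474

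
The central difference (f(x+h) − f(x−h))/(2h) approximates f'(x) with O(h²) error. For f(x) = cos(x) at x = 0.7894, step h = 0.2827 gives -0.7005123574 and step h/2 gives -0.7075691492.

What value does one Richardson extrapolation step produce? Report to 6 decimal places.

Order 2 gives 2^r = 4 and 2^r − 1 = 3.
4·(-0.7075691492) − (-0.7005123574) = -2.1297642394
(-2.1297642394) ÷ 3 = -0.7099214131
Gap between inputs: 7.057e-03; correction applied: −0.0023522639.

-0.709921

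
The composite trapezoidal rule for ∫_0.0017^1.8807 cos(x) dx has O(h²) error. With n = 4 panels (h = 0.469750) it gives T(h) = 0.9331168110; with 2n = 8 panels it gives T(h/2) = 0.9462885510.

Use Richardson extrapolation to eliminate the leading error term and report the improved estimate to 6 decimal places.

0.950679

r = 2: numerator weight 4, denominator 3.
Numerator 4 × A(h/2) − A(h) = 4 × 0.9462885510 − 0.9331168110 = 2.8520373930
Extrapolated: 2.8520373930 / 3 = 0.9506791310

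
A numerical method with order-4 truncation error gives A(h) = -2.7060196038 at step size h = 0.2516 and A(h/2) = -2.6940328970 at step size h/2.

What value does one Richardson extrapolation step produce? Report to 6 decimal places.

Method order is 4; weight 2^4 = 16.
Top: 16(-2.6940328970) − (-2.7060196038) = -40.3985067482
Divide by 2^4 − 1 = 15.
(-40.3985067482) ÷ 15 = -2.6932337832
Gap between inputs: 1.199e-02; correction applied: +0.0007991138.

-2.693234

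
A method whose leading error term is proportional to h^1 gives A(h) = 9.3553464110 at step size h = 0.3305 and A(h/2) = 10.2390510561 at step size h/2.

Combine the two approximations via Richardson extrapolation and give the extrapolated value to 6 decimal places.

Leading term ∝ h^1; use weight 2 = 2^1.
A(h/2) − A(h) = 10.2390510561 − 9.3553464110 = 0.8837046451
Divide by 2^1 − 1 = 1: 0.8837046451/1 = 0.8837046451
R = A(h/2) + (A(h/2) − A(h))/1 = 10.2390510561 + 0.8837046451 = 11.1227557012
Gap between inputs: 8.837e-01; correction applied: +0.8837046451.

11.122756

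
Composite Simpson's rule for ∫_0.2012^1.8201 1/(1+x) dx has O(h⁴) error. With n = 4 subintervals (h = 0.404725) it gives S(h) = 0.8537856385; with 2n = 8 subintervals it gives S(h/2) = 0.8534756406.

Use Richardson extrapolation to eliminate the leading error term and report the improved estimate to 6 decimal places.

The method has order 4: 2^4 = 16.
16·0.8534756406 = 13.6556102496; 13.6556102496 − 0.8537856385 = 12.8018246111
Extrapolated: 12.8018246111 / 15 = 0.8534549741
Shift from A(h/2): −0.0000206665.

0.853455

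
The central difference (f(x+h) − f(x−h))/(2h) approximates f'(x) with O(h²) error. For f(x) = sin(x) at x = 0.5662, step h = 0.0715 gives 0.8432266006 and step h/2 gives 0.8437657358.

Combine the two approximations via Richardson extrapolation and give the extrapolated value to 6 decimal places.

0.843945

Leading term ∝ h^2; use weight 4 = 2^2.
Top: 4(0.8437657358) − (0.8432266006) = 2.5318363426
Divide by 2^2 − 1 = 3.
So the Richardson estimate is 0.8439454475.
Gap between inputs: 5.391e-04; correction applied: +0.0001797117.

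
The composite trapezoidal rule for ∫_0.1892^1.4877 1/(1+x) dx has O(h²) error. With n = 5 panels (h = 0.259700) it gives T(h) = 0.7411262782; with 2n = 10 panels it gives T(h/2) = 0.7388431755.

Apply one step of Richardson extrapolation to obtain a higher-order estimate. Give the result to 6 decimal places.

Order 2 gives 2^r = 4 and 2^r − 1 = 3.
Difference of the inputs: 0.7388431755 − 0.7411262782 = -0.0022831027
Correction (A(h/2) − A(h))/(4 − 1) = (-0.0022831027)/3 = -0.0007610342
R = 0.7388431755 − 0.0007610342 = 0.7380821413

0.738082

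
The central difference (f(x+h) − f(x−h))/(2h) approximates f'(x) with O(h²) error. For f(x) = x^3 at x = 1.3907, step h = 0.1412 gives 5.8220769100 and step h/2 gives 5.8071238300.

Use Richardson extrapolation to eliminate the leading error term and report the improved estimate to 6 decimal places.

5.802139

Order 2 gives 2^r = 4 and 2^r − 1 = 3.
4×5.8071238300 = 23.2284953200; subtract 5.8220769100 → 17.4064184100
17.4064184100 ÷ 3 = 5.8021394700
Gap between inputs: 1.495e-02; correction applied: −0.0049843600.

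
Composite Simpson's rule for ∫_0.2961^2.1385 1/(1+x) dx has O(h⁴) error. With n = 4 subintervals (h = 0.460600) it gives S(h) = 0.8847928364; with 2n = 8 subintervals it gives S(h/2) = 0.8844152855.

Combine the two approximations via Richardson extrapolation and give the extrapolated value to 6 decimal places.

r = 4, so 2^r = 16.
16·0.8844152855 = 14.1506445680; subtract 0.8847928364 → 13.2658517316
Extrapolated: 13.2658517316 / 15 = 0.8843901154
Shift from A(h/2): −0.0000251701.

0.884390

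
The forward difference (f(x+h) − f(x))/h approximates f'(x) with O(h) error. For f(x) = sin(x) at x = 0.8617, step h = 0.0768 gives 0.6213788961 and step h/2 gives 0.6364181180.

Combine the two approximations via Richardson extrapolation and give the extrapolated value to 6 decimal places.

0.651457

The method has order 1: 2^1 = 2.
2^1·A(h/2) = 1.2728362360; minus A(h) gives 0.6514573399.
R = 0.6514573399/1 = 0.6514573399
Correction |R − A(h/2)| = 1.504e-02; gap |A(h/2) − A(h)| = 1.504e-02.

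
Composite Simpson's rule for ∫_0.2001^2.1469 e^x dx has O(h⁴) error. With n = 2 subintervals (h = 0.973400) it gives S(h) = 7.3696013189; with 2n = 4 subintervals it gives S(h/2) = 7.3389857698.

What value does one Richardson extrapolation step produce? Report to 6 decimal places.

Order 4 gives 2^r = 16 and 2^r − 1 = 15.
Weighted: 117.4237723168 − 7.3696013189 = 110.0541709979
110.0541709979 ÷ 15 = 7.3369447332

7.336945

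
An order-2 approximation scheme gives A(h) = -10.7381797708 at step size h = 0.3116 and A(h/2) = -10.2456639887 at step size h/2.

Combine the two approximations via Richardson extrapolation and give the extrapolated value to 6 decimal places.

-10.081492

Error is O(h^2); halving h shrinks it by 2^2 = 4.
Difference of the inputs: -10.2456639887 − (-10.7381797708) = 0.4925157821
Divide by 2^2 − 1 = 3: 0.4925157821/3 = 0.1641719274
R = -10.2456639887 + 0.1641719274 = -10.0814920613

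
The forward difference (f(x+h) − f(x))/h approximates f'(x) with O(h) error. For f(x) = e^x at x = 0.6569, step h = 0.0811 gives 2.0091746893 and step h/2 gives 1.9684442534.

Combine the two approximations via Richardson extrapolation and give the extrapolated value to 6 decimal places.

With r = 1 the leading error scales as h^1, so the weight is 2^1 = 2.
2·1.9684442534 = 3.9368885068; subtract 2.0091746893 → 1.9277138175
Divide by 2^1 − 1 = 1.
Result: 1.9277138175

1.927714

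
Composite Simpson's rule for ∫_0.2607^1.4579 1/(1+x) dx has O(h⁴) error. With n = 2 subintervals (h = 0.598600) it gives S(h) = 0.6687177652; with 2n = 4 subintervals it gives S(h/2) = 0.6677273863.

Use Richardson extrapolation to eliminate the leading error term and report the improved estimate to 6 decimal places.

With r = 4 the leading error scales as h^4, so the weight is 2^4 = 16.
2^4 × A(h/2) = 10.6836381808; minus A(h) gives 10.0149204156.
Divide by 2^4 − 1 = 15.
So the Richardson estimate is 0.6676613610.
Correction |R − A(h/2)| = 6.603e-05; gap |A(h/2) − A(h)| = 9.904e-04.

0.667661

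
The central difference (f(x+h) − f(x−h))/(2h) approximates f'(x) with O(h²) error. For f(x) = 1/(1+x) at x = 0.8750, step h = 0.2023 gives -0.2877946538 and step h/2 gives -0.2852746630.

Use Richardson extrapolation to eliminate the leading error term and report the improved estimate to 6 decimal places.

r = 2: numerator weight 4, denominator 3.
Numerator 4·A(h/2) − A(h) = 4·(-0.2852746630) − (-0.2877946538) = -0.8533039982
Divide by 2^2 − 1 = 3.
(4·(-0.2852746630) − (-0.2877946538))/(4 − 1) = -0.2844346661

-0.284435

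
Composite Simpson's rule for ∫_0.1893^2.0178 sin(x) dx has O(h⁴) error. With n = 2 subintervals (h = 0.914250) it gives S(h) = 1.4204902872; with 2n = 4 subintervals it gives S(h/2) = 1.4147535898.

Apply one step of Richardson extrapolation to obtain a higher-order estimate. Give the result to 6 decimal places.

1.414371

r = 4: numerator weight 16, denominator 15.
A(h/2) − A(h) = 1.4147535898 − 1.4204902872 = -0.0057366974
Divide by 2^4 − 1 = 15: (-0.0057366974)/15 = -0.0003824465
R = A(h/2) + (A(h/2) − A(h))/15 = 1.4147535898 − 0.0003824465 = 1.4143711433
Shift from A(h/2): −0.0003824465.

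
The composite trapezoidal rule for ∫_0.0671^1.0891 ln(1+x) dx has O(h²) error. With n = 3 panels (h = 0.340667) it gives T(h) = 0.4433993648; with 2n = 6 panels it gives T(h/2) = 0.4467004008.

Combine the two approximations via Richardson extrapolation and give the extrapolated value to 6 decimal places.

The method has order 2: 2^2 = 4.
4*0.4467004008 = 1.7868016032; 1.7868016032 − 0.4433993648 = 1.3434022384
Denominator 4 − 1 = 3.
1.3434022384 ÷ 3 = 0.4478007461

0.447801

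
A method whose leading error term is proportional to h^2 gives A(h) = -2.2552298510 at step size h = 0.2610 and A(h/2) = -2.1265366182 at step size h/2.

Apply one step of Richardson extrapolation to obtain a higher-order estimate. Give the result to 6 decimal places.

Error is O(h^2); halving h shrinks it by 2^2 = 4.
2^2·A(h/2) = -8.5061464728; minus A(h) gives -6.2509166218.
Divide by 2^2 − 1 = 3.
(-6.2509166218) ÷ 3 = -2.0836388739
Correction |R − A(h/2)| = 4.290e-02; gap |A(h/2) − A(h)| = 1.287e-01.

-2.083639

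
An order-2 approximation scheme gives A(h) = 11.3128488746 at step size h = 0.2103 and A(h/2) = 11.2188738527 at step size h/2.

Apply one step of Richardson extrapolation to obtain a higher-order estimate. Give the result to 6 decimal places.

11.187549

Method order is 2; weight 2^2 = 4.
Top: 4(11.2188738527) − (11.3128488746) = 33.5626465362
33.5626465362 ÷ 3 = 11.1875488454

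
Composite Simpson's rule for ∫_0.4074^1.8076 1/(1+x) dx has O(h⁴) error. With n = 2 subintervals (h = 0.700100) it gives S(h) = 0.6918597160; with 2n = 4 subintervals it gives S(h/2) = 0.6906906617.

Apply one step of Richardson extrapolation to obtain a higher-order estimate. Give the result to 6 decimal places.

Method order is 4; weight 2^4 = 16.
2^4 × A(h/2) = 11.0510505872; minus A(h) gives 10.3591908712.
Divide by 2^4 − 1 = 15.
R = 10.3591908712/15 = 0.6906127247
Shift from A(h/2): −0.0000779370.

0.690613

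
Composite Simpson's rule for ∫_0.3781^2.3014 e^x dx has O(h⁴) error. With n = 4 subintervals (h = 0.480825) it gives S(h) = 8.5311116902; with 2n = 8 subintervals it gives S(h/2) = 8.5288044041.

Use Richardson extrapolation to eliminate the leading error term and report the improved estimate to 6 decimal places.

8.528651

The method has order 4: 2^4 = 16.
16*8.5288044041 − 8.5311116902 = 127.9297587754
Denominator 16 − 1 = 15.
Extrapolated: 127.9297587754 / 15 = 8.5286505850
Shift from A(h/2): −0.0001538191.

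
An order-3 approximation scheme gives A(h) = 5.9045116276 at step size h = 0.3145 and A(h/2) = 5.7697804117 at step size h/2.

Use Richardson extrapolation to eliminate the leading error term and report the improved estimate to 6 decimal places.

r = 3: numerator weight 8, denominator 7.
Weighted: 46.1582432936 − 5.9045116276 = 40.2537316660
Divide by 2^3 − 1 = 7.
R = 40.2537316660/7 = 5.7505330951
Correction |R − A(h/2)| = 1.925e-02; gap |A(h/2) − A(h)| = 1.347e-01.

5.750533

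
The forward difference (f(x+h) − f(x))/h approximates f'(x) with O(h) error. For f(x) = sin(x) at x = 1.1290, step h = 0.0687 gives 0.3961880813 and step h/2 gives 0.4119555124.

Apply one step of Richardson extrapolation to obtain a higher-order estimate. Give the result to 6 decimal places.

The method has order 1: 2^1 = 2.
2·0.4119555124 = 0.8239110248; subtract 0.3961880813 → 0.4277229435
Denominator 2 − 1 = 1.
Extrapolated: 0.4277229435 / 1 = 0.4277229435
Gap between inputs: 1.577e-02; correction applied: +0.0157674311.

0.427723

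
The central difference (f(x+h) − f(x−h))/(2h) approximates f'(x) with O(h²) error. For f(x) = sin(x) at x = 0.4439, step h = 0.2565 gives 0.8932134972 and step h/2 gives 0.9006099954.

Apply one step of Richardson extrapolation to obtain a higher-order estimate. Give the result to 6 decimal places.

With r = 2 the leading error scales as h^2, so the weight is 2^2 = 4.
4 × 0.9006099954 − 0.8932134972 = 2.7092264844
Denominator 4 − 1 = 3.
So the Richardson estimate is 0.9030754948.
Shift from A(h/2): +0.0024654994.

0.903075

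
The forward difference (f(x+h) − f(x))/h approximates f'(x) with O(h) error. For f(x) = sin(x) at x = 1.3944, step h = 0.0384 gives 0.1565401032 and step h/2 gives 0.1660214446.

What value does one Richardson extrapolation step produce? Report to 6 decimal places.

With r = 1 the leading error scales as h^1, so the weight is 2^1 = 2.
2^1 × A(h/2) = 0.3320428892; minus A(h) gives 0.1755027860.
Denominator 2 − 1 = 1.
So the Richardson estimate is 0.1755027860.
Correction |R − A(h/2)| = 9.481e-03; gap |A(h/2) − A(h)| = 9.481e-03.

0.175503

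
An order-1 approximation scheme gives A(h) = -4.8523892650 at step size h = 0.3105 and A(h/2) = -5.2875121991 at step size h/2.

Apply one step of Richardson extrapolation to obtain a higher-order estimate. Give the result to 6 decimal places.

The method has order 1: 2^1 = 2.
Weighted: (-10.5750243982) − (-4.8523892650) = -5.7226351332
Extrapolated: (-5.7226351332) / 1 = -5.7226351332
Correction |R − A(h/2)| = 4.351e-01; gap |A(h/2) − A(h)| = 4.351e-01.

-5.722635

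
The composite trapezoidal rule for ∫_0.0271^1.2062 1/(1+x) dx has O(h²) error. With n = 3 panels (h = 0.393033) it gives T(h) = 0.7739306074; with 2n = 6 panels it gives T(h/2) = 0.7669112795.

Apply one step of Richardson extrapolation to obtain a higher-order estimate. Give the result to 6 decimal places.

Method order is 2; weight 2^2 = 4.
A(h/2) − A(h) = 0.7669112795 − 0.7739306074 = -0.0070193279
Correction (A(h/2) − A(h))/(4 − 1) = (-0.0070193279)/3 = -0.0023397760
R = 0.7669112795 − 0.0023397760 = 0.7645715035
Gap between inputs: 7.019e-03; correction applied: −0.0023397760.

0.764572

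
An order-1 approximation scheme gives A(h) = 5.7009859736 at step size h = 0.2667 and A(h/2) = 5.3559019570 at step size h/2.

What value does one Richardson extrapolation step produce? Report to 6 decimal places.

Order 1 gives 2^r = 2 and 2^r − 1 = 1.
2 × 5.3559019570 − 5.7009859736 = 5.0108179404
Denominator 2 − 1 = 1.
Extrapolated: 5.0108179404 / 1 = 5.0108179404

5.010818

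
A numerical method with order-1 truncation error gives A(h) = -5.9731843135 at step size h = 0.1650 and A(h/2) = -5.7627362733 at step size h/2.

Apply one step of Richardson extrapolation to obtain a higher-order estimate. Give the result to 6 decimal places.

-5.552288

Leading term ∝ h^1; use weight 2 = 2^1.
2*(-5.7627362733) = -11.5254725466; subtract (-5.9731843135) → -5.5522882331
Divide by 2^1 − 1 = 1.
(2*(-5.7627362733) − (-5.9731843135))/(2 − 1) = -5.5522882331
Shift from A(h/2): +0.2104480402.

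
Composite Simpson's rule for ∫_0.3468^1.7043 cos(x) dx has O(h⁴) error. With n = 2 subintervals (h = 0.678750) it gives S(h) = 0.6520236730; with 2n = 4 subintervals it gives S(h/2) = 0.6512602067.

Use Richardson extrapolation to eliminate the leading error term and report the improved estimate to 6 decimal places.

0.651209

With r = 4 the leading error scales as h^4, so the weight is 2^4 = 16.
16*0.6512602067 − 0.6520236730 = 9.7681396342
Divide by 2^4 − 1 = 15.
R = 9.7681396342/15 = 0.6512093089
Correction |R − A(h/2)| = 5.090e-05; gap |A(h/2) − A(h)| = 7.635e-04.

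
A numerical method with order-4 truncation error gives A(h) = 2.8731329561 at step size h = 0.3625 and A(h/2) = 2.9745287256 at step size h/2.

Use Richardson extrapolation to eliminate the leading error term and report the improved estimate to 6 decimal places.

2.981288

Error is O(h^4); halving h shrinks it by 2^4 = 16.
16*2.9745287256 = 47.5924596096; subtract 2.8731329561 → 44.7193266535
Divide by 2^4 − 1 = 15.
44.7193266535 ÷ 15 = 2.9812884436
Gap between inputs: 1.014e-01; correction applied: +0.0067597180.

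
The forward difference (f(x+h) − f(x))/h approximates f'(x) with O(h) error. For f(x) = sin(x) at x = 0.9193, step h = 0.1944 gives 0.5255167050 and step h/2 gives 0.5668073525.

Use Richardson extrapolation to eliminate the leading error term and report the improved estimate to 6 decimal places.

r = 1, so 2^r = 2.
2·0.5668073525 = 1.1336147050; 1.1336147050 − 0.5255167050 = 0.6080980000
Denominator 2 − 1 = 1.
Extrapolated: 0.6080980000 / 1 = 0.6080980000

0.608098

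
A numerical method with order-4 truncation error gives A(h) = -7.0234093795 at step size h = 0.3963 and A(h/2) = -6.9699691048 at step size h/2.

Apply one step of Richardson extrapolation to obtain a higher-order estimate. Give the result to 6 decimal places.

Leading term ∝ h^4; use weight 16 = 2^4.
16×(-6.9699691048) = -111.5195056768; subtract (-7.0234093795) → -104.4960962973
Divide by 2^4 − 1 = 15.
Extrapolated: (-104.4960962973) / 15 = -6.9664064198

-6.966406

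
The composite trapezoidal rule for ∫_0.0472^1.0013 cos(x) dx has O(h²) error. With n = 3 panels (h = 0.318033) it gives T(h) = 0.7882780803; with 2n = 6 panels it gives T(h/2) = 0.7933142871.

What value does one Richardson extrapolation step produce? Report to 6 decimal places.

Method order is 2; weight 2^2 = 4.
4×0.7933142871 = 3.1732571484; 3.1732571484 − 0.7882780803 = 2.3849790681
R = 2.3849790681/3 = 0.7949930227
Correction |R − A(h/2)| = 1.679e-03; gap |A(h/2) − A(h)| = 5.036e-03.

0.794993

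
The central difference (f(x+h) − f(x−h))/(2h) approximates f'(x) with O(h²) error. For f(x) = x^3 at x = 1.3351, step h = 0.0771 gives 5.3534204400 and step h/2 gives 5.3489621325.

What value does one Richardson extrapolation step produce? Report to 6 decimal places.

The method has order 2: 2^2 = 4.
4×5.3489621325 = 21.3958485300; subtract 5.3534204400 → 16.0424280900
Denominator 4 − 1 = 3.
So the Richardson estimate is 5.3474760300.

5.347476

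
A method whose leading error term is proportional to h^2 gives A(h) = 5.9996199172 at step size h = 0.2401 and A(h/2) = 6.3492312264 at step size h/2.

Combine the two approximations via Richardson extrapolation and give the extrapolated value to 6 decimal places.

6.465768

With r = 2 the leading error scales as h^2, so the weight is 2^2 = 4.
A(h/2) − A(h) = 6.3492312264 − 5.9996199172 = 0.3496113092
Divide by 2^2 − 1 = 3: 0.3496113092/3 = 0.1165371031
R = A(h/2) + (A(h/2) − A(h))/3 = 6.3492312264 + 0.1165371031 = 6.4657683295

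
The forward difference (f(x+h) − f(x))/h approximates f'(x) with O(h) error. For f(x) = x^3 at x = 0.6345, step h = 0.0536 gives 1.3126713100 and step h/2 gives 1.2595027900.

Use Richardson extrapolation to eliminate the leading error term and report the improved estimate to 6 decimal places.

1.206334

Method order is 1; weight 2^1 = 2.
Weighted: 2.5190055800 − 1.3126713100 = 1.2063342700
Denominator 2 − 1 = 1.
So the Richardson estimate is 1.2063342700.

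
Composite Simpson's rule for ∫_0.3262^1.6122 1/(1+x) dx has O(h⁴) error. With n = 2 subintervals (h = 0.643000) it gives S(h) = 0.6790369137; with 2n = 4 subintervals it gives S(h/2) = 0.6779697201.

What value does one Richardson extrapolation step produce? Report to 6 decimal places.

0.677899

r = 4: numerator weight 16, denominator 15.
16*0.6779697201 = 10.8475155216; subtract 0.6790369137 → 10.1684786079
Divide by 2^4 − 1 = 15.
So the Richardson estimate is 0.6778985739.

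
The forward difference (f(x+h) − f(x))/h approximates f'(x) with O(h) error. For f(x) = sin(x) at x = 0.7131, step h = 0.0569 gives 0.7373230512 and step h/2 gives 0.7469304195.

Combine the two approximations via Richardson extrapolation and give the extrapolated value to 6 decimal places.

r = 1: numerator weight 2, denominator 1.
Difference of the inputs: 0.7469304195 − 0.7373230512 = 0.0096073683
Correction (A(h/2) − A(h))/(2 − 1) = 0.0096073683/1 = 0.0096073683
R = 0.7469304195 + 0.0096073683 = 0.7565377878
Gap between inputs: 9.607e-03; correction applied: +0.0096073683.

0.756538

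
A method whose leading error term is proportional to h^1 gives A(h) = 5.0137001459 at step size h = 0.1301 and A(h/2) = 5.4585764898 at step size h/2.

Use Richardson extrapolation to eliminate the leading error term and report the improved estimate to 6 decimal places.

5.903453

r = 1: numerator weight 2, denominator 1.
Numerator 2·A(h/2) − A(h) = 2·5.4585764898 − 5.0137001459 = 5.9034528337
5.9034528337 ÷ 1 = 5.9034528337
Gap between inputs: 4.449e-01; correction applied: +0.4448763439.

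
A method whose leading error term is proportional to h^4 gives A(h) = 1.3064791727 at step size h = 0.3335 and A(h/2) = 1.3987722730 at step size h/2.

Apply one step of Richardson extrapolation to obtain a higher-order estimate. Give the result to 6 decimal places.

Leading term ∝ h^4; use weight 16 = 2^4.
16·1.3987722730 = 22.3803563680; 22.3803563680 − 1.3064791727 = 21.0738771953
21.0738771953 ÷ 15 = 1.4049251464

1.404925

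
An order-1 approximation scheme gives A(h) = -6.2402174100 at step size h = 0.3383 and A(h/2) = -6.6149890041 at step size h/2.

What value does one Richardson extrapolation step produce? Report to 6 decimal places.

Leading term ∝ h^1; use weight 2 = 2^1.
Difference of the inputs: -6.6149890041 − (-6.2402174100) = -0.3747715941
Correction (A(h/2) − A(h))/(2 − 1) = (-0.3747715941)/1 = -0.3747715941
R = -6.6149890041 − 0.3747715941 = -6.9897605982
Gap between inputs: 3.748e-01; correction applied: −0.3747715941.

-6.989761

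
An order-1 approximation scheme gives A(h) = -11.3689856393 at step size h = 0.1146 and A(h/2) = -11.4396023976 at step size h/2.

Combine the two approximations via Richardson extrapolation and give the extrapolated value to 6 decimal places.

-11.510219

r = 1: numerator weight 2, denominator 1.
2×(-11.4396023976) − (-11.3689856393) = -11.5102191559
Denominator 2 − 1 = 1.
R = (-11.5102191559)/1 = -11.5102191559
Shift from A(h/2): −0.0706167583.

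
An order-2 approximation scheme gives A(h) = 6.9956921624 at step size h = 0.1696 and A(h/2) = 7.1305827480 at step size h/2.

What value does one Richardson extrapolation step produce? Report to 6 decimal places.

7.175546

The method has order 2: 2^2 = 4.
4 × 7.1305827480 = 28.5223309920; 28.5223309920 − 6.9956921624 = 21.5266388296
Divide by 2^2 − 1 = 3.
Result: 7.1755462765
Correction |R − A(h/2)| = 4.496e-02; gap |A(h/2) − A(h)| = 1.349e-01.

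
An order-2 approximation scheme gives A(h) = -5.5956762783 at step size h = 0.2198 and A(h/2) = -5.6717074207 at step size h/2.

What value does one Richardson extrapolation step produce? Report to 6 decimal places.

r = 2: numerator weight 4, denominator 3.
Weighted: (-22.6868296828) − (-5.5956762783) = -17.0911534045
(-17.0911534045) ÷ 3 = -5.6970511348
Shift from A(h/2): −0.0253437141.

-5.697051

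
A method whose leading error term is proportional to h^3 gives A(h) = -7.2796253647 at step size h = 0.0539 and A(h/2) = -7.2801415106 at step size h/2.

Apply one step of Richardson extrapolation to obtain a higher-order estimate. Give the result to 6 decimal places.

-7.280215

Leading term ∝ h^3; use weight 8 = 2^3.
8*(-7.2801415106) = -58.2411320848; (-58.2411320848) − (-7.2796253647) = -50.9615067201
Extrapolated: (-50.9615067201) / 7 = -7.2802152457
Correction |R − A(h/2)| = 7.374e-05; gap |A(h/2) − A(h)| = 5.161e-04.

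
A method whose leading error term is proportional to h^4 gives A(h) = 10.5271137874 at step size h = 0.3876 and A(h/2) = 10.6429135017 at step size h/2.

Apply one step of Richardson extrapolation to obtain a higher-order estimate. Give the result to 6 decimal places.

10.650633

Leading term ∝ h^4; use weight 16 = 2^4.
Numerator 16 × A(h/2) − A(h) = 16 × 10.6429135017 − 10.5271137874 = 159.7595022398
Divide by 2^4 − 1 = 15.
Result: 10.6506334827
Gap between inputs: 1.158e-01; correction applied: +0.0077199810.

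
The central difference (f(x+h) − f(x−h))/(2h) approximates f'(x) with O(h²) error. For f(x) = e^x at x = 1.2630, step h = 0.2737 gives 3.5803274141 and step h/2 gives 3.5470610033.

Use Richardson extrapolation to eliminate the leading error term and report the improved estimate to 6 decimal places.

3.535972

Method order is 2; weight 2^2 = 4.
2^2*A(h/2) = 14.1882440132; minus A(h) gives 10.6079165991.
Divide by 2^2 − 1 = 3.
R = 10.6079165991/3 = 3.5359721997
Correction |R − A(h/2)| = 1.109e-02; gap |A(h/2) − A(h)| = 3.327e-02.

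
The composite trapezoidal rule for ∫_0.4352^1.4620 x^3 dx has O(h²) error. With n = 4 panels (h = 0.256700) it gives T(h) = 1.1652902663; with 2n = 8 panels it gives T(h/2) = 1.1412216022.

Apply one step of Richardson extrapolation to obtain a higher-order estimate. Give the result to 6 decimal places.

r = 2: numerator weight 4, denominator 3.
4·1.1412216022 − 1.1652902663 = 3.3995961425
Divide by 2^2 − 1 = 3.
(4·1.1412216022 − 1.1652902663)/(4 − 1) = 1.1331987142
Shift from A(h/2): −0.0080228880.

1.133199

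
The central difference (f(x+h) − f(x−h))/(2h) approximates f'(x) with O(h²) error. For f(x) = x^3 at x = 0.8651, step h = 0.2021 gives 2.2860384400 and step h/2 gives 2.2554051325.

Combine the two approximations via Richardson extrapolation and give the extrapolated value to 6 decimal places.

2.245194

Method order is 2; weight 2^2 = 4.
Weighted: 9.0216205300 − 2.2860384400 = 6.7355820900
6.7355820900 ÷ 3 = 2.2451940300
Shift from A(h/2): −0.0102111025.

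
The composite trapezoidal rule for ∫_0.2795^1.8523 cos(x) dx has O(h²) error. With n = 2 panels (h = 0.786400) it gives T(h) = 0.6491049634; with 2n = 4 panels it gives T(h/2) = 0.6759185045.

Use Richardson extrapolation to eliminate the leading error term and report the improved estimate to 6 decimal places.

0.684856

The method has order 2: 2^2 = 4.
4*0.6759185045 = 2.7036740180; 2.7036740180 − 0.6491049634 = 2.0545690546
2.0545690546 ÷ 3 = 0.6848563515
Gap between inputs: 2.681e-02; correction applied: +0.0089378470.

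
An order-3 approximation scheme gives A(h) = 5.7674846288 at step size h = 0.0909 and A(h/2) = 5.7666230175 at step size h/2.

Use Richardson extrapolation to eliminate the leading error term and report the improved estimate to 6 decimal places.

Order 3 gives 2^r = 8 and 2^r − 1 = 7.
Top: 8(5.7666230175) − (5.7674846288) = 40.3654995112
Denominator 8 − 1 = 7.
Extrapolated: 40.3654995112 / 7 = 5.7664999302

5.766500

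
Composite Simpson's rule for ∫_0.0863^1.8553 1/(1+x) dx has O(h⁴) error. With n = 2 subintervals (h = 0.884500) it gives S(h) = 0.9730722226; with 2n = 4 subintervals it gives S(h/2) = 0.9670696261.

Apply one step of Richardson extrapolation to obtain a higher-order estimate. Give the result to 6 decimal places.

Error is O(h^4); halving h shrinks it by 2^4 = 16.
Difference of the inputs: 0.9670696261 − 0.9730722226 = -0.0060025965
Divide by 2^4 − 1 = 15: (-0.0060025965)/15 = -0.0004001731
R = A(h/2) + (A(h/2) − A(h))/15 = 0.9670696261 − 0.0004001731 = 0.9666694530

0.966669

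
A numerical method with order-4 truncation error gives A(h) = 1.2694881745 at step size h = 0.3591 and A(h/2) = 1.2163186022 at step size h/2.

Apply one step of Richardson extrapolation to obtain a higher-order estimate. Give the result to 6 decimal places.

1.212774

Error is O(h^4); halving h shrinks it by 2^4 = 16.
16 × 1.2163186022 − 1.2694881745 = 18.1916094607
Divide by 2^4 − 1 = 15.
Extrapolated: 18.1916094607 / 15 = 1.2127739640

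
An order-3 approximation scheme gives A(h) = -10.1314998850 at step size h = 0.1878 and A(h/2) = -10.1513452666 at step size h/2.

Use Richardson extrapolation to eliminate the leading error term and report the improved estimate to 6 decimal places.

Method order is 3; weight 2^3 = 8.
2^3*A(h/2) = -81.2107621328; minus A(h) gives -71.0792622478.
Denominator 8 − 1 = 7.
(-71.0792622478) ÷ 7 = -10.1541803211
Shift from A(h/2): −0.0028350545.

-10.154180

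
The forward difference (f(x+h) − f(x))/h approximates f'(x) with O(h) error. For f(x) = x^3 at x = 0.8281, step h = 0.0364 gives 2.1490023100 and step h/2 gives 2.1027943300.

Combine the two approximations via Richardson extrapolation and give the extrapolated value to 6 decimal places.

Error is O(h^1); halving h shrinks it by 2^1 = 2.
2×2.1027943300 − 2.1490023100 = 2.0565863500
Divide by 2^1 − 1 = 1.
R = 2.0565863500/1 = 2.0565863500
Gap between inputs: 4.621e-02; correction applied: −0.0462079800.

2.056586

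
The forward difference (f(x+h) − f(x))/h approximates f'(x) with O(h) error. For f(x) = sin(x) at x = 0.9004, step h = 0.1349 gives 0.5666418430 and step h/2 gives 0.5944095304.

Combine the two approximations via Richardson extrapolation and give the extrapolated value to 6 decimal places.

Leading term ∝ h^1; use weight 2 = 2^1.
2*0.5944095304 = 1.1888190608; 1.1888190608 − 0.5666418430 = 0.6221772178
Divide by 2^1 − 1 = 1.
Extrapolated: 0.6221772178 / 1 = 0.6221772178
Shift from A(h/2): +0.0277676874.

0.622177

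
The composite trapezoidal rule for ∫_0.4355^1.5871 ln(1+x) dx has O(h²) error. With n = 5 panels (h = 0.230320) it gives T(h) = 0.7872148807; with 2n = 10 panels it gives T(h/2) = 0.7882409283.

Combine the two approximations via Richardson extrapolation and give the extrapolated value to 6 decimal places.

Method order is 2; weight 2^2 = 4.
4·0.7882409283 = 3.1529637132; 3.1529637132 − 0.7872148807 = 2.3657488325
(4·0.7882409283 − 0.7872148807)/(4 − 1) = 0.7885829442
Correction |R − A(h/2)| = 3.420e-04; gap |A(h/2) − A(h)| = 1.026e-03.

0.788583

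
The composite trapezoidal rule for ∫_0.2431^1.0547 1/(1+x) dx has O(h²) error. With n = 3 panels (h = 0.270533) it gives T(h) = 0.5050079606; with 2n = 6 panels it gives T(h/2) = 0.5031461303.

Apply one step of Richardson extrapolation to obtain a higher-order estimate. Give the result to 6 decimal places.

r = 2: numerator weight 4, denominator 3.
4×0.5031461303 = 2.0125845212; subtract 0.5050079606 → 1.5075765606
Denominator 4 − 1 = 3.
Extrapolated: 1.5075765606 / 3 = 0.5025255202
Gap between inputs: 1.862e-03; correction applied: −0.0006206101.

0.502526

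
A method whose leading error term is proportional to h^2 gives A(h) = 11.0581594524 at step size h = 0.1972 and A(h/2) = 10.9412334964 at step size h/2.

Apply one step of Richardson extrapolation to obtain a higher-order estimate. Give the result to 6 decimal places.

The method has order 2: 2^2 = 4.
4×10.9412334964 = 43.7649339856; subtract 11.0581594524 → 32.7067745332
(4×10.9412334964 − 11.0581594524)/(4 − 1) = 10.9022581777

10.902258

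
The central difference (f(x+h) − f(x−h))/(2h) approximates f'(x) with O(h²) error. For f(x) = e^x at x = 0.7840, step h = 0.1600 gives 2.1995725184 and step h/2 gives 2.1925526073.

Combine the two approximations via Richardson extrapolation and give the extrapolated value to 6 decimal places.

Method order is 2; weight 2^2 = 4.
Top: 4(2.1925526073) − (2.1995725184) = 6.5706379108
Divide by 2^2 − 1 = 3.
6.5706379108 ÷ 3 = 2.1902126369
Correction |R − A(h/2)| = 2.340e-03; gap |A(h/2) − A(h)| = 7.020e-03.

2.190213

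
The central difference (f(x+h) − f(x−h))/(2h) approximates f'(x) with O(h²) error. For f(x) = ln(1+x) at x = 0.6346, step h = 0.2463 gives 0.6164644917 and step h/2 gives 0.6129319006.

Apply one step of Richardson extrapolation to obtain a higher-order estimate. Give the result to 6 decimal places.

r = 2, so 2^r = 4.
4×0.6129319006 − 0.6164644917 = 1.8352631107
1.8352631107 ÷ 3 = 0.6117543702
Gap between inputs: 3.533e-03; correction applied: −0.0011775304.

0.611754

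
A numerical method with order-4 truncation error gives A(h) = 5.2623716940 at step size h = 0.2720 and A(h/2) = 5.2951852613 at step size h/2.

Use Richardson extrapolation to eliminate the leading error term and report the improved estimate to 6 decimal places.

5.297373

Error is O(h^4); halving h shrinks it by 2^4 = 16.
16 × 5.2951852613 − 5.2623716940 = 79.4605924868
Extrapolated: 79.4605924868 / 15 = 5.2973728325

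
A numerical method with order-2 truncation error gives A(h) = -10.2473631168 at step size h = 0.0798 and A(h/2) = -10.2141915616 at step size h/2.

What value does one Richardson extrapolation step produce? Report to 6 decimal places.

r = 2, so 2^r = 4.
Weighted: (-40.8567662464) − (-10.2473631168) = -30.6094031296
Divide by 2^2 − 1 = 3.
(4 × (-10.2141915616) − (-10.2473631168))/(4 − 1) = -10.2031343765
Shift from A(h/2): +0.0110571851.

-10.203134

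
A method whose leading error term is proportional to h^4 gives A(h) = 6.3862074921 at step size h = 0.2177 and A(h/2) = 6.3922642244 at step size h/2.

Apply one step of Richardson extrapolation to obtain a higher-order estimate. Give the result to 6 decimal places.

6.392668

Leading term ∝ h^4; use weight 16 = 2^4.
16 × 6.3922642244 − 6.3862074921 = 95.8900200983
Denominator 16 − 1 = 15.
R = 95.8900200983/15 = 6.3926680066
Shift from A(h/2): +0.0004037822.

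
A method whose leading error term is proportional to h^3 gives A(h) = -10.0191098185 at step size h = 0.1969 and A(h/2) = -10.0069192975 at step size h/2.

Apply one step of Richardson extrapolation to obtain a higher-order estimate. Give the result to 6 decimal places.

r = 3: numerator weight 8, denominator 7.
8·(-10.0069192975) − (-10.0191098185) = -70.0362445615
Divide by 2^3 − 1 = 7.
So the Richardson estimate is -10.0051777945.
Correction |R − A(h/2)| = 1.742e-03; gap |A(h/2) − A(h)| = 1.219e-02.

-10.005178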